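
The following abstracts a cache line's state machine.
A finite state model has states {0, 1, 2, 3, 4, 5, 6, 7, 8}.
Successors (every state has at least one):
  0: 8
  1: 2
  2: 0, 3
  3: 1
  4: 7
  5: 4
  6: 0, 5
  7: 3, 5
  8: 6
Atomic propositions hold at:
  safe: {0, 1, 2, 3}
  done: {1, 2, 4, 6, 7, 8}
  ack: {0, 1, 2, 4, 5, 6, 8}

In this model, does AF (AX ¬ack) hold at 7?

Sat(¬ack) = {3, 7}
Sat(AX ¬ack) = {s : every successor in {3, 7}} = {4}
AF (AX ¬ack): least fixpoint, start Z0 = {4}, add states with every successor in Z. Z1 = {4, 5}; fixed.
Sat(AF (AX ¬ack)) = {4, 5}
7 ∉ Sat(AF (AX ¬ack)) = {4, 5}, so the formula does not hold at 7.

No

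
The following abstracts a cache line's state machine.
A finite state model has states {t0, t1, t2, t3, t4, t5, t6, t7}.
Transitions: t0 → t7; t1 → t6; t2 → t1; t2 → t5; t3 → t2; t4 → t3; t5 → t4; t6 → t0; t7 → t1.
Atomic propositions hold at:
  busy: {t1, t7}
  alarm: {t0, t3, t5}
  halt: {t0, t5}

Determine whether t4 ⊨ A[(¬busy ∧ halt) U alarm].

Sat(¬busy) = {t0, t2, t3, t4, t5, t6}
Sat(¬busy ∧ halt) = {t0, t5}
A[(¬busy ∧ halt) U alarm]: least fixpoint, start Z0 = Sat(alarm) = {t0, t3, t5}, add states in Sat(¬busy ∧ halt) with every successor in Z. Already a fixed point.
Sat(A[(¬busy ∧ halt) U alarm]) = {t0, t3, t5}
t4 ∉ Sat(A[(¬busy ∧ halt) U alarm]) = {t0, t3, t5}, so the formula does not hold at t4.

No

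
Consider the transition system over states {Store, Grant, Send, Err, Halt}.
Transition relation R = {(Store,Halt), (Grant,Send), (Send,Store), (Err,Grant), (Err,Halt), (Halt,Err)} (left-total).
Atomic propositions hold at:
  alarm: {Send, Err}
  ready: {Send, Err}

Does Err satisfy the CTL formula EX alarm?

No

Sat(EX alarm) = {s : some successor in {Send, Err}} = {Grant, Halt}
Err ∉ Sat(EX alarm) = {Grant, Halt}, so the formula does not hold at Err.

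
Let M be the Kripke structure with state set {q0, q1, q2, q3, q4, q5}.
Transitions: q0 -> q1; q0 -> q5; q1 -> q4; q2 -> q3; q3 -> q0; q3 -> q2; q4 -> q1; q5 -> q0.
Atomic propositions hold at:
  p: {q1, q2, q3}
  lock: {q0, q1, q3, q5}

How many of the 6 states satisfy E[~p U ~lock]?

2

Sat(~p) = {q0, q4, q5}
Sat(~lock) = {q2, q4}
E[~p U ~lock]: least fixpoint, start Z0 = Sat(~lock) = {q2, q4}, add states in Sat(~p) with some successor in Z. Already a fixed point.
Sat(E[~p U ~lock]) = {q2, q4}
|Sat(E[~p U ~lock])| = |{q2, q4}| = 2.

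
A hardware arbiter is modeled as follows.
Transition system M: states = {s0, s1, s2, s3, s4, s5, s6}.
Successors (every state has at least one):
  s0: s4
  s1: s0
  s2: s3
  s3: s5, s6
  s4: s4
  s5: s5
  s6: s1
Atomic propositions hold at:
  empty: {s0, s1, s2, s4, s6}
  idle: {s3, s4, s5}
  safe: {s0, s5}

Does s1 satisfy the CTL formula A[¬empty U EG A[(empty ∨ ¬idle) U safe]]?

Sat(¬empty) = {s3, s5}
Sat(¬idle) = {s0, s1, s2, s6}
Sat(empty ∨ ¬idle) = {s0, s1, s2, s4, s6}
A[(empty ∨ ¬idle) U safe]: least fixpoint, start Z0 = Sat(safe) = {s0, s5}, add states in Sat(empty ∨ ¬idle) with every successor in Z. Z1 = {s0, s1, s5}; Z2 = {s0, s1, s5, s6}; fixed.
Sat(A[(empty ∨ ¬idle) U safe]) = {s0, s1, s5, s6}
EG A[(empty ∨ ¬idle) U safe]: greatest fixpoint, start Z0 = {s0, s1, s5, s6}, keep only states in Sat with some successor in Z. Z1 = {s1, s5, s6}; Z2 = {s5, s6}; Z3 = {s5}; fixed.
Sat(EG A[(empty ∨ ¬idle) U safe]) = {s5}
A[¬empty U EG A[(empty ∨ ¬idle) U safe]]: least fixpoint, start Z0 = Sat(EG A[(empty ∨ ¬idle) U safe]) = {s5}, add states in Sat(¬empty) with every successor in Z. Already a fixed point.
Sat(A[¬empty U EG A[(empty ∨ ¬idle) U safe]]) = {s5}
s1 ∉ Sat(A[¬empty U EG A[(empty ∨ ¬idle) U safe]]) = {s5}, so the formula does not hold at s1.

No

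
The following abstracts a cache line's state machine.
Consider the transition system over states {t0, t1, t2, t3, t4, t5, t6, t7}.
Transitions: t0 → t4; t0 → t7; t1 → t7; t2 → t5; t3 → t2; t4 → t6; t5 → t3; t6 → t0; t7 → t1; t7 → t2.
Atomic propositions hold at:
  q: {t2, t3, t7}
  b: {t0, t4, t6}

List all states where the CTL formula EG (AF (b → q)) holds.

Sat(b → q) = {t1, t2, t3, t5, t7}
AF (b → q): least fixpoint, start Z0 = {t1, t2, t3, t5, t7}, add states with every successor in Z. Already a fixed point.
Sat(AF (b → q)) = {t1, t2, t3, t5, t7}
EG (AF (b → q)): greatest fixpoint, start Z0 = {t1, t2, t3, t5, t7}, keep only states in Sat with some successor in Z. Already a fixed point.
Sat(EG (AF (b → q))) = {t1, t2, t3, t5, t7}

{t1, t2, t3, t5, t7}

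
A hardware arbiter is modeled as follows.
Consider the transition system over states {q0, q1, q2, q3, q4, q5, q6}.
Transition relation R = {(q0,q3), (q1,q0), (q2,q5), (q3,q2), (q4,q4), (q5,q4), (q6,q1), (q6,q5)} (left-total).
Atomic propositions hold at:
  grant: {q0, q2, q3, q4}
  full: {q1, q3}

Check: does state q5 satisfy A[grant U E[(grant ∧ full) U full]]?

Sat(grant ∧ full) = {q3}
E[(grant ∧ full) U full]: least fixpoint, start Z0 = Sat(full) = {q1, q3}, add states in Sat(grant ∧ full) with some successor in Z. Already a fixed point.
Sat(E[(grant ∧ full) U full]) = {q1, q3}
A[grant U E[(grant ∧ full) U full]]: least fixpoint, start Z0 = Sat(E[(grant ∧ full) U full]) = {q1, q3}, add states in Sat(grant) with every successor in Z. Z1 = {q0, q1, q3}; fixed.
Sat(A[grant U E[(grant ∧ full) U full]]) = {q0, q1, q3}
q5 ∉ Sat(A[grant U E[(grant ∧ full) U full]]) = {q0, q1, q3}, so the formula does not hold at q5.

No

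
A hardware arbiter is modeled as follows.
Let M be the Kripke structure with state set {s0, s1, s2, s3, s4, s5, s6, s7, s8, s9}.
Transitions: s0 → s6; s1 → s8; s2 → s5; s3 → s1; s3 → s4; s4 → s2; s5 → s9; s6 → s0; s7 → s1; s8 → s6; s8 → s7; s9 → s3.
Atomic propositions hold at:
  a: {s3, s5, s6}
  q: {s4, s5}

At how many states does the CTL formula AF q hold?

AF q: least fixpoint, start Z0 = {s4, s5}, add states with every successor in Z. Z1 = {s2, s4, s5}; fixed.
Sat(AF q) = {s2, s4, s5}
|Sat(AF q)| = |{s2, s4, s5}| = 3.

3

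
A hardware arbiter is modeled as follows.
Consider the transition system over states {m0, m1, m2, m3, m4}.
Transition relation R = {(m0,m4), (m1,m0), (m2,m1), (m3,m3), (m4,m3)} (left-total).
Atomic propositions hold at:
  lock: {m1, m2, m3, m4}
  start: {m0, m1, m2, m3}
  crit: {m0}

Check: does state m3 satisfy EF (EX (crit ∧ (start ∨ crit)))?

No

Sat(start ∨ crit) = {m0, m1, m2, m3}
Sat(crit ∧ (start ∨ crit)) = {m0}
Sat(EX (crit ∧ (start ∨ crit))) = {s : some successor in {m0}} = {m1}
EF (EX (crit ∧ (start ∨ crit))): least fixpoint, start Z0 = {m1}, add states with some successor in Z. Z1 = {m1, m2}; fixed.
Sat(EF (EX (crit ∧ (start ∨ crit)))) = {m1, m2}
m3 ∉ Sat(EF (EX (crit ∧ (start ∨ crit)))) = {m1, m2}, so the formula does not hold at m3.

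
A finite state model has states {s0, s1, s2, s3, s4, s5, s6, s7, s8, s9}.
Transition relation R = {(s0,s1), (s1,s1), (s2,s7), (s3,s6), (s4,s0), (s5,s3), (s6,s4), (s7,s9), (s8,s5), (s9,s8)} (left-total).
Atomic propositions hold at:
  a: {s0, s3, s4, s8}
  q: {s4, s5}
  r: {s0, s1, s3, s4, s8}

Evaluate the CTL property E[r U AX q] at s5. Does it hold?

No

Sat(AX q) = {s : every successor in {s4, s5}} = {s6, s8}
E[r U AX q]: least fixpoint, start Z0 = Sat(AX q) = {s6, s8}, add states in Sat(r) with some successor in Z. Z1 = {s3, s6, s8}; fixed.
Sat(E[r U AX q]) = {s3, s6, s8}
s5 ∉ Sat(E[r U AX q]) = {s3, s6, s8}, so the formula does not hold at s5.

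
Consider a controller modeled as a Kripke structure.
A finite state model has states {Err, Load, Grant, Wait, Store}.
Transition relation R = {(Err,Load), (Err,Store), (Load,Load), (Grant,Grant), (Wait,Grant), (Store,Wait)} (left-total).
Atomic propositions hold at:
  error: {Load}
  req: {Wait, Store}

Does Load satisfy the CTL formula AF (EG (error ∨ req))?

Sat(error ∨ req) = {Load, Wait, Store}
EG (error ∨ req): greatest fixpoint, start Z0 = {Load, Wait, Store}, keep only states in Sat with some successor in Z. Z1 = {Load, Store}; Z2 = {Load}; fixed.
Sat(EG (error ∨ req)) = {Load}
AF (EG (error ∨ req)): least fixpoint, start Z0 = {Load}, add states with every successor in Z. Already a fixed point.
Sat(AF (EG (error ∨ req))) = {Load}
Load ∈ Sat(AF (EG (error ∨ req))) = {Load}, so the formula holds at Load.

Yes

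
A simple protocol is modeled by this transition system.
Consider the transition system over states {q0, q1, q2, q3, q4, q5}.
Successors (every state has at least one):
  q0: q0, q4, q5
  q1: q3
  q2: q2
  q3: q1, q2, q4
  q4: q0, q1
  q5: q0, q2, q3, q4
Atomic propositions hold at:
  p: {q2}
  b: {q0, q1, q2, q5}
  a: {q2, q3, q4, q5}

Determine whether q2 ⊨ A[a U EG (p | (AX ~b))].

Sat(~b) = {q3, q4}
Sat(AX ~b) = {s : every successor in {q3, q4}} = {q1}
Sat(p | (AX ~b)) = {q1, q2}
EG (p | (AX ~b)): greatest fixpoint, start Z0 = {q1, q2}, keep only states in Sat with some successor in Z. Z1 = {q2}; fixed.
Sat(EG (p | (AX ~b))) = {q2}
A[a U EG (p | (AX ~b))]: least fixpoint, start Z0 = Sat(EG (p | (AX ~b))) = {q2}, add states in Sat(a) with every successor in Z. Already a fixed point.
Sat(A[a U EG (p | (AX ~b))]) = {q2}
q2 ∈ Sat(A[a U EG (p | (AX ~b))]) = {q2}, so the formula holds at q2.

Yes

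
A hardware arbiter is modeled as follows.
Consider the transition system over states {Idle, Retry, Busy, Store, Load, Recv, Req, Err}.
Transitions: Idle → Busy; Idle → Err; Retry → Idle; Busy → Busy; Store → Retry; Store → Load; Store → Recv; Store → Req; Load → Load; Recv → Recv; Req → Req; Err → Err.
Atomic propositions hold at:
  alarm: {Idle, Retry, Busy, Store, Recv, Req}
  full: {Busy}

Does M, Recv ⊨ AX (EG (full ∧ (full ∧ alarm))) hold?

No

Sat(full ∧ alarm) = {Busy}
Sat(full ∧ (full ∧ alarm)) = {Busy}
EG (full ∧ (full ∧ alarm)): greatest fixpoint, start Z0 = {Busy}, keep only states in Sat with some successor in Z. Already a fixed point.
Sat(EG (full ∧ (full ∧ alarm))) = {Busy}
Sat(AX (EG (full ∧ (full ∧ alarm)))) = {s : every successor in {Busy}} = {Busy}
Recv ∉ Sat(AX (EG (full ∧ (full ∧ alarm)))) = {Busy}, so the formula does not hold at Recv.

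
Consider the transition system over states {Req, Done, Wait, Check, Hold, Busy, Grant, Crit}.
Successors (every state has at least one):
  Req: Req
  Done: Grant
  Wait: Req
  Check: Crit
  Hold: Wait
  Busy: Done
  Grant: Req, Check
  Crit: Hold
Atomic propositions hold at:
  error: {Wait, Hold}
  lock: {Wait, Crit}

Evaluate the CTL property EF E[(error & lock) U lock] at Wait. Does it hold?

Yes

Sat(error & lock) = {Wait}
E[(error & lock) U lock]: least fixpoint, start Z0 = Sat(lock) = {Wait, Crit}, add states in Sat(error & lock) with some successor in Z. Already a fixed point.
Sat(E[(error & lock) U lock]) = {Wait, Crit}
EF E[(error & lock) U lock]: least fixpoint, start Z0 = {Wait, Crit}, add states with some successor in Z. Z1 = {Wait, Check, Hold, Crit}; Z2 = {Wait, Check, Hold, Grant, Crit}; Z3 = {Done, Wait, Check, Hold, Grant, Crit}; Z4 = {Done, Wait, Check, Hold, Busy, Grant, Crit}; fixed.
Sat(EF E[(error & lock) U lock]) = {Done, Wait, Check, Hold, Busy, Grant, Crit}
Wait ∈ Sat(EF E[(error & lock) U lock]) = {Done, Wait, Check, Hold, Busy, Grant, Crit}, so the formula holds at Wait.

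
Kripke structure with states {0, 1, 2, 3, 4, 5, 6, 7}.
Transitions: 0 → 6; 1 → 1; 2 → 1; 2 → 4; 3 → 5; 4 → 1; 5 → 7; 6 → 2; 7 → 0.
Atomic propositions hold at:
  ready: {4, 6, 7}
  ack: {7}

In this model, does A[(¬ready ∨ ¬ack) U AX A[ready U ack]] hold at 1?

No

Sat(¬ready) = {0, 1, 2, 3, 5}
Sat(¬ack) = {0, 1, 2, 3, 4, 5, 6}
Sat(¬ready ∨ ¬ack) = {0, 1, 2, 3, 4, 5, 6}
A[ready U ack]: least fixpoint, start Z0 = Sat(ack) = {7}, add states in Sat(ready) with every successor in Z. Already a fixed point.
Sat(A[ready U ack]) = {7}
Sat(AX A[ready U ack]) = {s : every successor in {7}} = {5}
A[(¬ready ∨ ¬ack) U AX A[ready U ack]]: least fixpoint, start Z0 = Sat(AX A[ready U ack]) = {5}, add states in Sat(¬ready ∨ ¬ack) with every successor in Z. Z1 = {3, 5}; fixed.
Sat(A[(¬ready ∨ ¬ack) U AX A[ready U ack]]) = {3, 5}
1 ∉ Sat(A[(¬ready ∨ ¬ack) U AX A[ready U ack]]) = {3, 5}, so the formula does not hold at 1.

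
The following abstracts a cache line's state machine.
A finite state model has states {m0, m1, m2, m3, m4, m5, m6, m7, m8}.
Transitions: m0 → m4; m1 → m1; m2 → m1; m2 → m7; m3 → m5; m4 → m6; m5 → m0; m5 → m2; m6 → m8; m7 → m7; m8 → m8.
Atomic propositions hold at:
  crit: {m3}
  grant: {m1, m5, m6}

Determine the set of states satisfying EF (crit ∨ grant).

Sat(crit ∨ grant) = {m1, m3, m5, m6}
EF (crit ∨ grant): least fixpoint, start Z0 = {m1, m3, m5, m6}, add states with some successor in Z. Z1 = {m1, m2, m3, m4, m5, m6}; Z2 = {m0, m1, m2, m3, m4, m5, m6}; fixed.
Sat(EF (crit ∨ grant)) = {m0, m1, m2, m3, m4, m5, m6}

{m0, m1, m2, m3, m4, m5, m6}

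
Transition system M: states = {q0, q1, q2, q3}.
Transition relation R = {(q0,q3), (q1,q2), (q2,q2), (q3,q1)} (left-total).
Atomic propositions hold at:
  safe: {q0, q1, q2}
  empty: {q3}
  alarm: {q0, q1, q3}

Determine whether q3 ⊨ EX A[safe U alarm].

Yes

A[safe U alarm]: least fixpoint, start Z0 = Sat(alarm) = {q0, q1, q3}, add states in Sat(safe) with every successor in Z. Already a fixed point.
Sat(A[safe U alarm]) = {q0, q1, q3}
Sat(EX A[safe U alarm]) = {s : some successor in {q0, q1, q3}} = {q0, q3}
q3 ∈ Sat(EX A[safe U alarm]) = {q0, q3}, so the formula holds at q3.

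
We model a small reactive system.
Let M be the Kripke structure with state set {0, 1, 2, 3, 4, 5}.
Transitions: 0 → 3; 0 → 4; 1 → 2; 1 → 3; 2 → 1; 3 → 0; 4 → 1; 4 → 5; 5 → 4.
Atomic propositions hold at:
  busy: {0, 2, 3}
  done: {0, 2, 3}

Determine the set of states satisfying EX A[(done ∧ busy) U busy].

{0, 1, 3}

Sat(done ∧ busy) = {0, 2, 3}
A[(done ∧ busy) U busy]: least fixpoint, start Z0 = Sat(busy) = {0, 2, 3}, add states in Sat(done ∧ busy) with every successor in Z. Already a fixed point.
Sat(A[(done ∧ busy) U busy]) = {0, 2, 3}
Sat(EX A[(done ∧ busy) U busy]) = {s : some successor in {0, 2, 3}} = {0, 1, 3}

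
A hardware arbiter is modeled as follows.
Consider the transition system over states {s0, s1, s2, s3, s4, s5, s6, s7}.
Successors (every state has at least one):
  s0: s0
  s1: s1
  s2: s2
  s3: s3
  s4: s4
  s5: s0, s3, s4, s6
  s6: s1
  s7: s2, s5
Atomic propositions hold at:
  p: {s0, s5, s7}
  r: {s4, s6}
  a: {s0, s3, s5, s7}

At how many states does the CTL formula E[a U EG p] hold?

3

EG p: greatest fixpoint, start Z0 = {s0, s5, s7}, keep only states in Sat with some successor in Z. Already a fixed point.
Sat(EG p) = {s0, s5, s7}
E[a U EG p]: least fixpoint, start Z0 = Sat(EG p) = {s0, s5, s7}, add states in Sat(a) with some successor in Z. Already a fixed point.
Sat(E[a U EG p]) = {s0, s5, s7}
|Sat(E[a U EG p])| = |{s0, s5, s7}| = 3.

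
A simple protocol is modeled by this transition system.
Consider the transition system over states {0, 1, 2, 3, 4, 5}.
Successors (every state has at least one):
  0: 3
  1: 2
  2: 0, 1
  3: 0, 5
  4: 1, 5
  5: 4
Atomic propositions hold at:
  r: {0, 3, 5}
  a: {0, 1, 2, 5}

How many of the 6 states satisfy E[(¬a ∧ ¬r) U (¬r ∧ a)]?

3

Sat(¬a) = {3, 4}
Sat(¬r) = {1, 2, 4}
Sat(¬a ∧ ¬r) = {4}
Sat(¬r ∧ a) = {1, 2}
E[(¬a ∧ ¬r) U (¬r ∧ a)]: least fixpoint, start Z0 = Sat((¬r ∧ a)) = {1, 2}, add states in Sat(¬a ∧ ¬r) with some successor in Z. Z1 = {1, 2, 4}; fixed.
Sat(E[(¬a ∧ ¬r) U (¬r ∧ a)]) = {1, 2, 4}
|Sat(E[(¬a ∧ ¬r) U (¬r ∧ a)])| = |{1, 2, 4}| = 3.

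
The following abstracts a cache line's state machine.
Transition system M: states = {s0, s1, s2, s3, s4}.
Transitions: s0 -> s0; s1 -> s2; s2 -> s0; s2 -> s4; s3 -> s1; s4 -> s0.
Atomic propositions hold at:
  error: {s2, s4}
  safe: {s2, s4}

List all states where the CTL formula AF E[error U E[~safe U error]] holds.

{s1, s2, s3, s4}

Sat(~safe) = {s0, s1, s3}
E[~safe U error]: least fixpoint, start Z0 = Sat(error) = {s2, s4}, add states in Sat(~safe) with some successor in Z. Z1 = {s1, s2, s4}; Z2 = {s1, s2, s3, s4}; fixed.
Sat(E[~safe U error]) = {s1, s2, s3, s4}
E[error U E[~safe U error]]: least fixpoint, start Z0 = Sat(E[~safe U error]) = {s1, s2, s3, s4}, add states in Sat(error) with some successor in Z. Already a fixed point.
Sat(E[error U E[~safe U error]]) = {s1, s2, s3, s4}
AF E[error U E[~safe U error]]: least fixpoint, start Z0 = {s1, s2, s3, s4}, add states with every successor in Z. Already a fixed point.
Sat(AF E[error U E[~safe U error]]) = {s1, s2, s3, s4}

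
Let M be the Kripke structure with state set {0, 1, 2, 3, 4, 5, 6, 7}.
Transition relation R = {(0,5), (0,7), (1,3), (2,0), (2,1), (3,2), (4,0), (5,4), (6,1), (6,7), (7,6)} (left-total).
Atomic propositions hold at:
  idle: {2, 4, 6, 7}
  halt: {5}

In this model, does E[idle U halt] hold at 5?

Yes

E[idle U halt]: least fixpoint, start Z0 = Sat(halt) = {5}, add states in Sat(idle) with some successor in Z. Already a fixed point.
Sat(E[idle U halt]) = {5}
5 ∈ Sat(E[idle U halt]) = {5}, so the formula holds at 5.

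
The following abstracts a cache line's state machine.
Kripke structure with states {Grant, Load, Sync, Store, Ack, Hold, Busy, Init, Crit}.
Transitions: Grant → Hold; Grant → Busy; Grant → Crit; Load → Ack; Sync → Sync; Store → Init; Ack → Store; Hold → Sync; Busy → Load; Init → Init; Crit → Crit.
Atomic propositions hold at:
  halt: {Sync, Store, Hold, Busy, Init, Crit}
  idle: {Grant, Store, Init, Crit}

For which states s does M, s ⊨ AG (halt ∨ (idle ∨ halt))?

{Sync, Store, Hold, Init, Crit}

Sat(idle ∨ halt) = {Grant, Sync, Store, Hold, Busy, Init, Crit}
Sat(halt ∨ (idle ∨ halt)) = {Grant, Sync, Store, Hold, Busy, Init, Crit}
AG (halt ∨ (idle ∨ halt)): greatest fixpoint, start Z0 = {Grant, Sync, Store, Hold, Busy, Init, Crit}, keep only states in Sat with every successor in Z. Z1 = {Grant, Sync, Store, Hold, Init, Crit}; Z2 = {Sync, Store, Hold, Init, Crit}; fixed.
Sat(AG (halt ∨ (idle ∨ halt))) = {Sync, Store, Hold, Init, Crit}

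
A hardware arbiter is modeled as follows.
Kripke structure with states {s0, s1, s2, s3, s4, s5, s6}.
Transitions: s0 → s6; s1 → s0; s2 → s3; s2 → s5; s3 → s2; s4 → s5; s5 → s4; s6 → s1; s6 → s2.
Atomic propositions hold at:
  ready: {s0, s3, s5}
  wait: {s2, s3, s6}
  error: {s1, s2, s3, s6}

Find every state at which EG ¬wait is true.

Sat(¬wait) = {s0, s1, s4, s5}
EG ¬wait: greatest fixpoint, start Z0 = {s0, s1, s4, s5}, keep only states in Sat with some successor in Z. Z1 = {s1, s4, s5}; Z2 = {s4, s5}; fixed.
Sat(EG ¬wait) = {s4, s5}

{s4, s5}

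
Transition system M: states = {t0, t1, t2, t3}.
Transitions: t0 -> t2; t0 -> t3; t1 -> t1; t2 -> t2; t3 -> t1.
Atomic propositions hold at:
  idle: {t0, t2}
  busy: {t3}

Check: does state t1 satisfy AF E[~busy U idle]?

Sat(~busy) = {t0, t1, t2}
E[~busy U idle]: least fixpoint, start Z0 = Sat(idle) = {t0, t2}, add states in Sat(~busy) with some successor in Z. Already a fixed point.
Sat(E[~busy U idle]) = {t0, t2}
AF E[~busy U idle]: least fixpoint, start Z0 = {t0, t2}, add states with every successor in Z. Already a fixed point.
Sat(AF E[~busy U idle]) = {t0, t2}
t1 ∉ Sat(AF E[~busy U idle]) = {t0, t2}, so the formula does not hold at t1.

No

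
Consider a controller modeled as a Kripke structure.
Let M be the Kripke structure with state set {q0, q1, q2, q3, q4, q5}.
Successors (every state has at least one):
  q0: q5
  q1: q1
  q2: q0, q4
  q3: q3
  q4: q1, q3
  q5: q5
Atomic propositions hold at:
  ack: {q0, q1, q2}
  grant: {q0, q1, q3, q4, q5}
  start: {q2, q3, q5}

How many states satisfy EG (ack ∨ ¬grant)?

Sat(¬grant) = {q2}
Sat(ack ∨ ¬grant) = {q0, q1, q2}
EG (ack ∨ ¬grant): greatest fixpoint, start Z0 = {q0, q1, q2}, keep only states in Sat with some successor in Z. Z1 = {q1, q2}; Z2 = {q1}; fixed.
Sat(EG (ack ∨ ¬grant)) = {q1}
|Sat(EG (ack ∨ ¬grant))| = |{q1}| = 1.

1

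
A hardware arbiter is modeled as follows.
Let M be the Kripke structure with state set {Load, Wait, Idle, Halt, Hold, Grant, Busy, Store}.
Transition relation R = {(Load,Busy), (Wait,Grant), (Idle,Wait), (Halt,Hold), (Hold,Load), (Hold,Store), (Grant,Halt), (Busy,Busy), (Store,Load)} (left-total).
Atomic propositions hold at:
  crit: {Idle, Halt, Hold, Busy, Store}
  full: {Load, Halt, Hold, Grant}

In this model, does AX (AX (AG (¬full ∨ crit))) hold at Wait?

Sat(¬full) = {Wait, Idle, Busy, Store}
Sat(¬full ∨ crit) = {Wait, Idle, Halt, Hold, Busy, Store}
AG (¬full ∨ crit): greatest fixpoint, start Z0 = {Wait, Idle, Halt, Hold, Busy, Store}, keep only states in Sat with every successor in Z. Z1 = {Idle, Halt, Busy}; Z2 = {Busy}; fixed.
Sat(AG (¬full ∨ crit)) = {Busy}
Sat(AX (AG (¬full ∨ crit))) = {s : every successor in {Busy}} = {Load, Busy}
Sat(AX (AX (AG (¬full ∨ crit)))) = {s : every successor in {Load, Busy}} = {Load, Busy, Store}
Wait ∉ Sat(AX (AX (AG (¬full ∨ crit)))) = {Load, Busy, Store}, so the formula does not hold at Wait.

No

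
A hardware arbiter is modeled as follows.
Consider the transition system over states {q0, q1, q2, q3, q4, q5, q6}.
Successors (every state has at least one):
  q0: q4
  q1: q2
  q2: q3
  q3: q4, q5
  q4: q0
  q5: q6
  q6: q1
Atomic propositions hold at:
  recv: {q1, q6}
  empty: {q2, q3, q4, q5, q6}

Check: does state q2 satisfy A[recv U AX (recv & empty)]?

No

Sat(recv & empty) = {q6}
Sat(AX (recv & empty)) = {s : every successor in {q6}} = {q5}
A[recv U AX (recv & empty)]: least fixpoint, start Z0 = Sat(AX (recv & empty)) = {q5}, add states in Sat(recv) with every successor in Z. Already a fixed point.
Sat(A[recv U AX (recv & empty)]) = {q5}
q2 ∉ Sat(A[recv U AX (recv & empty)]) = {q5}, so the formula does not hold at q2.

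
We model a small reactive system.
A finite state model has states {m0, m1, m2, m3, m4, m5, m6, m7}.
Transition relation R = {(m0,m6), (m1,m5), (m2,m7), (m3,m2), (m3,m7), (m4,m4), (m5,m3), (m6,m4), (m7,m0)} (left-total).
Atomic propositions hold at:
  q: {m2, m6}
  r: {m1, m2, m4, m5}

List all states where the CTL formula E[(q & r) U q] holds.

{m2, m6}

Sat(q & r) = {m2}
E[(q & r) U q]: least fixpoint, start Z0 = Sat(q) = {m2, m6}, add states in Sat(q & r) with some successor in Z. Already a fixed point.
Sat(E[(q & r) U q]) = {m2, m6}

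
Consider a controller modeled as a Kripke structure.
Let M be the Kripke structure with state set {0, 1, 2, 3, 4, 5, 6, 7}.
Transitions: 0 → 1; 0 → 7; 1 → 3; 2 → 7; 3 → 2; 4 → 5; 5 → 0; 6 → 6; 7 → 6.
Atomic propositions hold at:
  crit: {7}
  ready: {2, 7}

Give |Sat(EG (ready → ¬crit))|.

Sat(¬crit) = {0, 1, 2, 3, 4, 5, 6}
Sat(ready → ¬crit) = {0, 1, 2, 3, 4, 5, 6}
EG (ready → ¬crit): greatest fixpoint, start Z0 = {0, 1, 2, 3, 4, 5, 6}, keep only states in Sat with some successor in Z. Z1 = {0, 1, 3, 4, 5, 6}; Z2 = {0, 1, 4, 5, 6}; Z3 = {0, 4, 5, 6}; Z4 = {4, 5, 6}; Z5 = {4, 6}; Z6 = {6}; fixed.
Sat(EG (ready → ¬crit)) = {6}
|Sat(EG (ready → ¬crit))| = |{6}| = 1.

1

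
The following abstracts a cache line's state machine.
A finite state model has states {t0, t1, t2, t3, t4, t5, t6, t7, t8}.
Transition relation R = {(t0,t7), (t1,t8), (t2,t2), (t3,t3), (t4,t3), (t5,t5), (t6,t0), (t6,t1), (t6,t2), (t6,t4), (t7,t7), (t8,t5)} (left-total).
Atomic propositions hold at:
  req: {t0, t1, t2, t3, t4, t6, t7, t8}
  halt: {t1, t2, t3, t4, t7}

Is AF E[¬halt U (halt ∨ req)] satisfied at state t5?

No

Sat(¬halt) = {t0, t5, t6, t8}
Sat(halt ∨ req) = {t0, t1, t2, t3, t4, t6, t7, t8}
E[¬halt U (halt ∨ req)]: least fixpoint, start Z0 = Sat((halt ∨ req)) = {t0, t1, t2, t3, t4, t6, t7, t8}, add states in Sat(¬halt) with some successor in Z. Already a fixed point.
Sat(E[¬halt U (halt ∨ req)]) = {t0, t1, t2, t3, t4, t6, t7, t8}
AF E[¬halt U (halt ∨ req)]: least fixpoint, start Z0 = {t0, t1, t2, t3, t4, t6, t7, t8}, add states with every successor in Z. Already a fixed point.
Sat(AF E[¬halt U (halt ∨ req)]) = {t0, t1, t2, t3, t4, t6, t7, t8}
t5 ∉ Sat(AF E[¬halt U (halt ∨ req)]) = {t0, t1, t2, t3, t4, t6, t7, t8}, so the formula does not hold at t5.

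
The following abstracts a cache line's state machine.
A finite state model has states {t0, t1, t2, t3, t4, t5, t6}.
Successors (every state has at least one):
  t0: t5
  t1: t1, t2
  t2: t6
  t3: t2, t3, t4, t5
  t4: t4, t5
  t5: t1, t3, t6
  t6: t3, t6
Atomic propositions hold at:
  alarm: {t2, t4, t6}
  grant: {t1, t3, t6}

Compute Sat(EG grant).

EG grant: greatest fixpoint, start Z0 = {t1, t3, t6}, keep only states in Sat with some successor in Z. Already a fixed point.
Sat(EG grant) = {t1, t3, t6}

{t1, t3, t6}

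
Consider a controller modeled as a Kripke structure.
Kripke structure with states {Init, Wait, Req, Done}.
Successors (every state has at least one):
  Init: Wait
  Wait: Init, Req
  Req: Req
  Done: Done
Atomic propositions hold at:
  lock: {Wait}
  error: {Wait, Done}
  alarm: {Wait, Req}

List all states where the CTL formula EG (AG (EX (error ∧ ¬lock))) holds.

Sat(¬lock) = {Init, Req, Done}
Sat(error ∧ ¬lock) = {Done}
Sat(EX (error ∧ ¬lock)) = {s : some successor in {Done}} = {Done}
AG (EX (error ∧ ¬lock)): greatest fixpoint, start Z0 = {Done}, keep only states in Sat with every successor in Z. Already a fixed point.
Sat(AG (EX (error ∧ ¬lock))) = {Done}
EG (AG (EX (error ∧ ¬lock))): greatest fixpoint, start Z0 = {Done}, keep only states in Sat with some successor in Z. Already a fixed point.
Sat(EG (AG (EX (error ∧ ¬lock)))) = {Done}

{Done}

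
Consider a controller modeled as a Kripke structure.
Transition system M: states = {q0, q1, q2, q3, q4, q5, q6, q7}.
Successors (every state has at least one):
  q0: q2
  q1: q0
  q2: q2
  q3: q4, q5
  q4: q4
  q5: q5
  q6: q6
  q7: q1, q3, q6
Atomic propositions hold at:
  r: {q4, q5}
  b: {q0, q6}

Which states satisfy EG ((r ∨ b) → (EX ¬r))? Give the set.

Sat(r ∨ b) = {q0, q4, q5, q6}
Sat(¬r) = {q0, q1, q2, q3, q6, q7}
Sat(EX ¬r) = {s : some successor in {q0, q1, q2, q3, q6, q7}} = {q0, q1, q2, q6, q7}
Sat((r ∨ b) → (EX ¬r)) = {q0, q1, q2, q3, q6, q7}
EG ((r ∨ b) → (EX ¬r)): greatest fixpoint, start Z0 = {q0, q1, q2, q3, q6, q7}, keep only states in Sat with some successor in Z. Z1 = {q0, q1, q2, q6, q7}; fixed.
Sat(EG ((r ∨ b) → (EX ¬r))) = {q0, q1, q2, q6, q7}

{q0, q1, q2, q6, q7}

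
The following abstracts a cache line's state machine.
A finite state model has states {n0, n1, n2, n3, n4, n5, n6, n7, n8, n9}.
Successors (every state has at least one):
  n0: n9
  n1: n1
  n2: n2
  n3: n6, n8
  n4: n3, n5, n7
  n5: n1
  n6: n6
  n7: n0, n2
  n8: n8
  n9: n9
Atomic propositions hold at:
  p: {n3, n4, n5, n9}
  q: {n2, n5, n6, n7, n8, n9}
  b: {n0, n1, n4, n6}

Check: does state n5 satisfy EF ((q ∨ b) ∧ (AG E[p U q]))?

Sat(q ∨ b) = {n0, n1, n2, n4, n5, n6, n7, n8, n9}
E[p U q]: least fixpoint, start Z0 = Sat(q) = {n2, n5, n6, n7, n8, n9}, add states in Sat(p) with some successor in Z. Z1 = {n2, n3, n4, n5, n6, n7, n8, n9}; fixed.
Sat(E[p U q]) = {n2, n3, n4, n5, n6, n7, n8, n9}
AG E[p U q]: greatest fixpoint, start Z0 = {n2, n3, n4, n5, n6, n7, n8, n9}, keep only states in Sat with every successor in Z. Z1 = {n2, n3, n4, n6, n8, n9}; Z2 = {n2, n3, n6, n8, n9}; fixed.
Sat(AG E[p U q]) = {n2, n3, n6, n8, n9}
Sat((q ∨ b) ∧ (AG E[p U q])) = {n2, n6, n8, n9}
EF ((q ∨ b) ∧ (AG E[p U q])): least fixpoint, start Z0 = {n2, n6, n8, n9}, add states with some successor in Z. Z1 = {n0, n2, n3, n6, n7, n8, n9}; Z2 = {n0, n2, n3, n4, n6, n7, n8, n9}; fixed.
Sat(EF ((q ∨ b) ∧ (AG E[p U q]))) = {n0, n2, n3, n4, n6, n7, n8, n9}
n5 ∉ Sat(EF ((q ∨ b) ∧ (AG E[p U q]))) = {n0, n2, n3, n4, n6, n7, n8, n9}, so the formula does not hold at n5.

No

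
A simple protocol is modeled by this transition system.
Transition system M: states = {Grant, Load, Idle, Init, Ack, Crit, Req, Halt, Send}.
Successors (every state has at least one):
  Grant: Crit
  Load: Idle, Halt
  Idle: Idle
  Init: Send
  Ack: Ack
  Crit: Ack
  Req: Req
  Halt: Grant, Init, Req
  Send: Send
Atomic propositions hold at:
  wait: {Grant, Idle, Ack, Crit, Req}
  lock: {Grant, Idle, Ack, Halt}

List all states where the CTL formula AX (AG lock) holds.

AG lock: greatest fixpoint, start Z0 = {Grant, Idle, Ack, Halt}, keep only states in Sat with every successor in Z. Z1 = {Idle, Ack}; fixed.
Sat(AG lock) = {Idle, Ack}
Sat(AX (AG lock)) = {s : every successor in {Idle, Ack}} = {Idle, Ack, Crit}

{Idle, Ack, Crit}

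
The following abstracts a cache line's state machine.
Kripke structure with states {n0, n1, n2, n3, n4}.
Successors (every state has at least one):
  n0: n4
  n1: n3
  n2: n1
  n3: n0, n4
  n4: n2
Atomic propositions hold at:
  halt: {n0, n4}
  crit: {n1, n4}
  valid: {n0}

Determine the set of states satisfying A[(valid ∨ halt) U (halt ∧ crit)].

Sat(valid ∨ halt) = {n0, n4}
Sat(halt ∧ crit) = {n4}
A[(valid ∨ halt) U (halt ∧ crit)]: least fixpoint, start Z0 = Sat((halt ∧ crit)) = {n4}, add states in Sat(valid ∨ halt) with every successor in Z. Z1 = {n0, n4}; fixed.
Sat(A[(valid ∨ halt) U (halt ∧ crit)]) = {n0, n4}

{n0, n4}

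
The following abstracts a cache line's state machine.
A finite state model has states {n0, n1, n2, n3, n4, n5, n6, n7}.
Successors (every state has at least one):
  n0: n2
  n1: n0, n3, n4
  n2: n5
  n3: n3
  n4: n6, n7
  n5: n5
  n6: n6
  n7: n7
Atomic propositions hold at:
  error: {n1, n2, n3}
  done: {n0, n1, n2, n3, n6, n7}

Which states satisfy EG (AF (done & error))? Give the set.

Sat(done & error) = {n1, n2, n3}
AF (done & error): least fixpoint, start Z0 = {n1, n2, n3}, add states with every successor in Z. Z1 = {n0, n1, n2, n3}; fixed.
Sat(AF (done & error)) = {n0, n1, n2, n3}
EG (AF (done & error)): greatest fixpoint, start Z0 = {n0, n1, n2, n3}, keep only states in Sat with some successor in Z. Z1 = {n0, n1, n3}; Z2 = {n1, n3}; fixed.
Sat(EG (AF (done & error))) = {n1, n3}

{n1, n3}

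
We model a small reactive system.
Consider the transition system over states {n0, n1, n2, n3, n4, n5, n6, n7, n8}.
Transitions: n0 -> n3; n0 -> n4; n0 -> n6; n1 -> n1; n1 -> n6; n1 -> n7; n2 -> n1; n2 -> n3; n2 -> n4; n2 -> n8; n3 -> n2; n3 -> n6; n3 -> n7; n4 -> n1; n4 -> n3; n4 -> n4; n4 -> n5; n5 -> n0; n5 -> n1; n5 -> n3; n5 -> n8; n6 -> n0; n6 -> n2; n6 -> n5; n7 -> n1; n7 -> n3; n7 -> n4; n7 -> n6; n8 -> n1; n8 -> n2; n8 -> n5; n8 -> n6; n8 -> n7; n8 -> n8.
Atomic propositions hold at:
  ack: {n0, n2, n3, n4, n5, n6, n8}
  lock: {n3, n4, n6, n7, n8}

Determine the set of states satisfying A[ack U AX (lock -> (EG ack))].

EG ack: greatest fixpoint, start Z0 = {n0, n2, n3, n4, n5, n6, n8}, keep only states in Sat with some successor in Z. Already a fixed point.
Sat(EG ack) = {n0, n2, n3, n4, n5, n6, n8}
Sat(lock -> (EG ack)) = {n0, n1, n2, n3, n4, n5, n6, n8}
Sat(AX (lock -> (EG ack))) = {s : every successor in {n0, n1, n2, n3, n4, n5, n6, n8}} = {n0, n2, n4, n5, n6, n7}
A[ack U AX (lock -> (EG ack))]: least fixpoint, start Z0 = Sat(AX (lock -> (EG ack))) = {n0, n2, n4, n5, n6, n7}, add states in Sat(ack) with every successor in Z. Z1 = {n0, n2, n3, n4, n5, n6, n7}; fixed.
Sat(A[ack U AX (lock -> (EG ack))]) = {n0, n2, n3, n4, n5, n6, n7}

{n0, n2, n3, n4, n5, n6, n7}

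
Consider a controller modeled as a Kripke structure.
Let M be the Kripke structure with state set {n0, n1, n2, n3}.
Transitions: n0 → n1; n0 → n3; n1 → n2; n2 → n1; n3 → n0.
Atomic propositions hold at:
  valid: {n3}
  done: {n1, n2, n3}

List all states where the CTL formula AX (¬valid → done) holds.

Sat(¬valid) = {n0, n1, n2}
Sat(¬valid → done) = {n1, n2, n3}
Sat(AX (¬valid → done)) = {s : every successor in {n1, n2, n3}} = {n0, n1, n2}

{n0, n1, n2}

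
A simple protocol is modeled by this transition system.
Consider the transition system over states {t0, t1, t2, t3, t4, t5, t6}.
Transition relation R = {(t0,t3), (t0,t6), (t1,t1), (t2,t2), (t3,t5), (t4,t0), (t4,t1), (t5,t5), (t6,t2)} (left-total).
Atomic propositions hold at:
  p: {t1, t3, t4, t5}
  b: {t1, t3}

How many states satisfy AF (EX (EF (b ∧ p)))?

3

Sat(b ∧ p) = {t1, t3}
EF (b ∧ p): least fixpoint, start Z0 = {t1, t3}, add states with some successor in Z. Z1 = {t0, t1, t3, t4}; fixed.
Sat(EF (b ∧ p)) = {t0, t1, t3, t4}
Sat(EX (EF (b ∧ p))) = {s : some successor in {t0, t1, t3, t4}} = {t0, t1, t4}
AF (EX (EF (b ∧ p))): least fixpoint, start Z0 = {t0, t1, t4}, add states with every successor in Z. Already a fixed point.
Sat(AF (EX (EF (b ∧ p)))) = {t0, t1, t4}
|Sat(AF (EX (EF (b ∧ p))))| = |{t0, t1, t4}| = 3.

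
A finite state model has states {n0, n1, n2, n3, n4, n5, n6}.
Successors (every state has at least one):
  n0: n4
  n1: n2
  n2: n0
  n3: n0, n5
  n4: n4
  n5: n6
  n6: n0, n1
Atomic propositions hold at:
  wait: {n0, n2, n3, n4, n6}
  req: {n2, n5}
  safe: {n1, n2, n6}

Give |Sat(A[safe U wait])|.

A[safe U wait]: least fixpoint, start Z0 = Sat(wait) = {n0, n2, n3, n4, n6}, add states in Sat(safe) with every successor in Z. Z1 = {n0, n1, n2, n3, n4, n6}; fixed.
Sat(A[safe U wait]) = {n0, n1, n2, n3, n4, n6}
|Sat(A[safe U wait])| = |{n0, n1, n2, n3, n4, n6}| = 6.

6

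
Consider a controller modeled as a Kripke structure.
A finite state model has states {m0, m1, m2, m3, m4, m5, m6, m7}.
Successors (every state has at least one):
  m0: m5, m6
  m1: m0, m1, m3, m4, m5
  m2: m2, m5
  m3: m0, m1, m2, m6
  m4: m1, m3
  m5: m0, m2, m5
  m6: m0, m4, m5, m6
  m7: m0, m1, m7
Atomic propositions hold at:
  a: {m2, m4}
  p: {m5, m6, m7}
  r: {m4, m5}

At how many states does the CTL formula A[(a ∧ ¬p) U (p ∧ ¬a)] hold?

Sat(¬p) = {m0, m1, m2, m3, m4}
Sat(a ∧ ¬p) = {m2, m4}
Sat(¬a) = {m0, m1, m3, m5, m6, m7}
Sat(p ∧ ¬a) = {m5, m6, m7}
A[(a ∧ ¬p) U (p ∧ ¬a)]: least fixpoint, start Z0 = Sat((p ∧ ¬a)) = {m5, m6, m7}, add states in Sat(a ∧ ¬p) with every successor in Z. Already a fixed point.
Sat(A[(a ∧ ¬p) U (p ∧ ¬a)]) = {m5, m6, m7}
|Sat(A[(a ∧ ¬p) U (p ∧ ¬a)])| = |{m5, m6, m7}| = 3.

3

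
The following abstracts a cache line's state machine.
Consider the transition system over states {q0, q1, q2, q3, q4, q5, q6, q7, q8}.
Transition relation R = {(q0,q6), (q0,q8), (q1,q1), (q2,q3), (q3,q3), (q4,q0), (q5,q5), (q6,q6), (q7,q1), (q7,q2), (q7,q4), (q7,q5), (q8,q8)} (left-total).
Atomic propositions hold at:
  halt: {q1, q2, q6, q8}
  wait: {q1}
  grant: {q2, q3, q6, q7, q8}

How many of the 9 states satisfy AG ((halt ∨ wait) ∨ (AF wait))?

Sat(halt ∨ wait) = {q1, q2, q6, q8}
AF wait: least fixpoint, start Z0 = {q1}, add states with every successor in Z. Already a fixed point.
Sat(AF wait) = {q1}
Sat((halt ∨ wait) ∨ (AF wait)) = {q1, q2, q6, q8}
AG ((halt ∨ wait) ∨ (AF wait)): greatest fixpoint, start Z0 = {q1, q2, q6, q8}, keep only states in Sat with every successor in Z. Z1 = {q1, q6, q8}; fixed.
Sat(AG ((halt ∨ wait) ∨ (AF wait))) = {q1, q6, q8}
|Sat(AG ((halt ∨ wait) ∨ (AF wait)))| = |{q1, q6, q8}| = 3.

3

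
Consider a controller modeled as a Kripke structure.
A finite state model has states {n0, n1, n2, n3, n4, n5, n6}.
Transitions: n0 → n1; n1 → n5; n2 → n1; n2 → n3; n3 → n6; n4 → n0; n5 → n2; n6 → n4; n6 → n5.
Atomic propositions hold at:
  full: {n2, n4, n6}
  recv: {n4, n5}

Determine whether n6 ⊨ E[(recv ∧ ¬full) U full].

Yes

Sat(¬full) = {n0, n1, n3, n5}
Sat(recv ∧ ¬full) = {n5}
E[(recv ∧ ¬full) U full]: least fixpoint, start Z0 = Sat(full) = {n2, n4, n6}, add states in Sat(recv ∧ ¬full) with some successor in Z. Z1 = {n2, n4, n5, n6}; fixed.
Sat(E[(recv ∧ ¬full) U full]) = {n2, n4, n5, n6}
n6 ∈ Sat(E[(recv ∧ ¬full) U full]) = {n2, n4, n5, n6}, so the formula holds at n6.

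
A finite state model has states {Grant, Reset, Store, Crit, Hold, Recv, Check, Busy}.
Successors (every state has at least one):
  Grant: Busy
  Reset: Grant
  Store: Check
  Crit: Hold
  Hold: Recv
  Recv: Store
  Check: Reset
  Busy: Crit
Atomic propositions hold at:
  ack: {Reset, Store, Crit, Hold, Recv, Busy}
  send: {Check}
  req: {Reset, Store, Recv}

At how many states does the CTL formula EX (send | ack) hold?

7

Sat(send | ack) = {Reset, Store, Crit, Hold, Recv, Check, Busy}
Sat(EX (send | ack)) = {s : some successor in {Reset, Store, Crit, Hold, Recv, Check, Busy}} = {Grant, Store, Crit, Hold, Recv, Check, Busy}
|Sat(EX (send | ack))| = |{Grant, Store, Crit, Hold, Recv, Check, Busy}| = 7.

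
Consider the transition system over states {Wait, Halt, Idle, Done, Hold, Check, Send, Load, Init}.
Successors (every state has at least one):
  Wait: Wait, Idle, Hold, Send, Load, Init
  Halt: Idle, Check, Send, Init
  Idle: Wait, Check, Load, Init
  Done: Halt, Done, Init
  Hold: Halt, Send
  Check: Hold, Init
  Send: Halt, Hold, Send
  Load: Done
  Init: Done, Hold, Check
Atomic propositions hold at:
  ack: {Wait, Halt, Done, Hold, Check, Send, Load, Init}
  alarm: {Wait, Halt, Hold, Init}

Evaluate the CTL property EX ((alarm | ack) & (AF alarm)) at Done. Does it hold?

Yes

Sat(alarm | ack) = {Wait, Halt, Done, Hold, Check, Send, Load, Init}
AF alarm: least fixpoint, start Z0 = {Wait, Halt, Hold, Init}, add states with every successor in Z. Z1 = {Wait, Halt, Hold, Check, Init}; fixed.
Sat(AF alarm) = {Wait, Halt, Hold, Check, Init}
Sat((alarm | ack) & (AF alarm)) = {Wait, Halt, Hold, Check, Init}
Sat(EX ((alarm | ack) & (AF alarm))) = {s : some successor in {Wait, Halt, Hold, Check, Init}} = {Wait, Halt, Idle, Done, Hold, Check, Send, Init}
Done ∈ Sat(EX ((alarm | ack) & (AF alarm))) = {Wait, Halt, Idle, Done, Hold, Check, Send, Init}, so the formula holds at Done.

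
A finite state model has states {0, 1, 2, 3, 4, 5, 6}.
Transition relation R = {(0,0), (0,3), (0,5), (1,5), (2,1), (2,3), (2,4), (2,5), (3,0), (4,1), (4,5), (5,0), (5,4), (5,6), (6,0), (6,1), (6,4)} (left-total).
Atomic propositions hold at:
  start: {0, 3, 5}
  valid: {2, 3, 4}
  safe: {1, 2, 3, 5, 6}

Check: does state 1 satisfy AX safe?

Sat(AX safe) = {s : every successor in {1, 2, 3, 5, 6}} = {1, 4}
1 ∈ Sat(AX safe) = {1, 4}, so the formula holds at 1.

Yes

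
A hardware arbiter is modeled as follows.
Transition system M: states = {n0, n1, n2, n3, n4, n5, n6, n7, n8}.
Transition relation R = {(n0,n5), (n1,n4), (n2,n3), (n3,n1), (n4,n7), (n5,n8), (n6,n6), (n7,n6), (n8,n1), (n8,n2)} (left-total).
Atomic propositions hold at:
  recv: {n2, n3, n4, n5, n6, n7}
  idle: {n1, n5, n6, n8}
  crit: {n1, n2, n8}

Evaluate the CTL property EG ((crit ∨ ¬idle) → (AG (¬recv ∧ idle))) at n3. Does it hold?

Sat(¬idle) = {n0, n2, n3, n4, n7}
Sat(crit ∨ ¬idle) = {n0, n1, n2, n3, n4, n7, n8}
Sat(¬recv) = {n0, n1, n8}
Sat(¬recv ∧ idle) = {n1, n8}
AG (¬recv ∧ idle): greatest fixpoint, start Z0 = {n1, n8}, keep only states in Sat with every successor in Z. Z1 = ∅; fixed.
Sat(AG (¬recv ∧ idle)) = ∅
Sat((crit ∨ ¬idle) → (AG (¬recv ∧ idle))) = {n5, n6}
EG ((crit ∨ ¬idle) → (AG (¬recv ∧ idle))): greatest fixpoint, start Z0 = {n5, n6}, keep only states in Sat with some successor in Z. Z1 = {n6}; fixed.
Sat(EG ((crit ∨ ¬idle) → (AG (¬recv ∧ idle)))) = {n6}
n3 ∉ Sat(EG ((crit ∨ ¬idle) → (AG (¬recv ∧ idle)))) = {n6}, so the formula does not hold at n3.

No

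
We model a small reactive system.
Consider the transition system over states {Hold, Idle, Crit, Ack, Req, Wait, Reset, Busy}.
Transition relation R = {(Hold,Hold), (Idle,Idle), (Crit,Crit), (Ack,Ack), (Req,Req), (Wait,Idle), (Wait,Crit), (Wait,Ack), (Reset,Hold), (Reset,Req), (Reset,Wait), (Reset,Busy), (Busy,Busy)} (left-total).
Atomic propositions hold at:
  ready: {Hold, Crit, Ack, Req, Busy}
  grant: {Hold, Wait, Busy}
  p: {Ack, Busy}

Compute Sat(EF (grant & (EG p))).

EG p: greatest fixpoint, start Z0 = {Ack, Busy}, keep only states in Sat with some successor in Z. Already a fixed point.
Sat(EG p) = {Ack, Busy}
Sat(grant & (EG p)) = {Busy}
EF (grant & (EG p)): least fixpoint, start Z0 = {Busy}, add states with some successor in Z. Z1 = {Reset, Busy}; fixed.
Sat(EF (grant & (EG p))) = {Reset, Busy}

{Reset, Busy}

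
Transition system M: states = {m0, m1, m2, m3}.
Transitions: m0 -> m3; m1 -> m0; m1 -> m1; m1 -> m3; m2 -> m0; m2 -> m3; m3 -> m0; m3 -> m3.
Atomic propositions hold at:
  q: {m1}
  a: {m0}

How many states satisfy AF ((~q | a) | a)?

Sat(~q) = {m0, m2, m3}
Sat(~q | a) = {m0, m2, m3}
Sat((~q | a) | a) = {m0, m2, m3}
AF ((~q | a) | a): least fixpoint, start Z0 = {m0, m2, m3}, add states with every successor in Z. Already a fixed point.
Sat(AF ((~q | a) | a)) = {m0, m2, m3}
|Sat(AF ((~q | a) | a))| = |{m0, m2, m3}| = 3.

3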